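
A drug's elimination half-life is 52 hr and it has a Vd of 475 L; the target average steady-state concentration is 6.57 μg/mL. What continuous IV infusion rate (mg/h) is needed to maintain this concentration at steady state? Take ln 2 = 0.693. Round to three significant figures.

k = 0.693/52 = 0.01333 h⁻¹, so CL = k·Vd = 0.01333 × 475.0 = 6.332 L/h
Infusion rate = CL × Css = 6.332 × 6.57 = 41.60 mg/h

41.6 mg/h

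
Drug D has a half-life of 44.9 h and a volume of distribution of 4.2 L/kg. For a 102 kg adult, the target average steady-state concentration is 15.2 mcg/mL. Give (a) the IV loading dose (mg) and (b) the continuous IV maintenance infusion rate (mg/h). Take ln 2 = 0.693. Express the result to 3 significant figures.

Vd = 4.2 L/kg × 102 kg = 428.4 L
LD = Vd × C = 428.4 × 15.2 = 6512 mg
CL = 0.693 × Vd / t½ = 0.693 × 428.4 / 44.9 = 6.612 L/h
Infusion rate = CL × Css = 6.612 × 15.2 = 100.5 mg/h

(a) 6510 mg; (b) 101 mg/h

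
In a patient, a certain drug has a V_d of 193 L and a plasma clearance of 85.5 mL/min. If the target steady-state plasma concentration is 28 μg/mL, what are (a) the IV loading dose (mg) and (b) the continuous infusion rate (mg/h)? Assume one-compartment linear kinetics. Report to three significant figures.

(a) 5400 mg; (b) 144 mg/h

LD = Vd · C_target = 193.0 × 28 = 5404 mg
CL = 85.5 mL/min × 60/1000 = 5.130 L/h
Maintenance: replace elimination → rate = CL × Css = 5.130 × 28 = 143.6 mg/h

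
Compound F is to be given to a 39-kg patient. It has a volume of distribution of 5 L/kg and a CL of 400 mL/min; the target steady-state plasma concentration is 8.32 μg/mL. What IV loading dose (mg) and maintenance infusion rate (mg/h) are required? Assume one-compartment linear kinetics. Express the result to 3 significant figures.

(a) 1620 mg; (b) 200 mg/h

Vd(total) = 39 kg × 5 L/kg = 195.0 L
LD = Vd · C_target = 195.0 × 8.32 = 1622 mg
Convert clearance: 400 mL/min × 60 min/h ÷ 1000 mL/L = 24.00 L/h
Maintenance infusion rate = CL × Css = 24.00 × 8.32 = 199.7 mg/h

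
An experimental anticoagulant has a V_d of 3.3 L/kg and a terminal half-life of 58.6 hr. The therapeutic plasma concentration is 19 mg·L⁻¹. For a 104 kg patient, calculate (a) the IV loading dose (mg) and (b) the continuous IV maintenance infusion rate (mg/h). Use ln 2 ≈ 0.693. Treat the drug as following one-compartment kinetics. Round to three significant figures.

Vd(total) = 104 kg × 3.3 L/kg = 343.2 L
LD = Vd × C = 343.2 × 19 = 6521 mg
CL = 0.693 × Vd / t½ = 0.693 × 343.2 / 58.6 = 4.059 L/h
Infusion rate = CL × Css = 4.059 × 19 = 77.12 mg/h

(a) 6520 mg; (b) 77.1 mg/h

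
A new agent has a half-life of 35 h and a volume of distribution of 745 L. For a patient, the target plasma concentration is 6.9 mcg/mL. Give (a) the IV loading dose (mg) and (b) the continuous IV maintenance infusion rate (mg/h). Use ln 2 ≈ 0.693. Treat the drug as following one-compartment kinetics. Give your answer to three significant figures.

(a) 5140 mg; (b) 102 mg/h

LD = Vd × C = 745.0 × 6.9 = 5141 mg
CL = 0.693 × Vd / t½ = 0.693 × 745.0 / 35 = 14.75 L/h
Infusion rate = CL × Css = 14.75 × 6.9 = 101.8 mg/h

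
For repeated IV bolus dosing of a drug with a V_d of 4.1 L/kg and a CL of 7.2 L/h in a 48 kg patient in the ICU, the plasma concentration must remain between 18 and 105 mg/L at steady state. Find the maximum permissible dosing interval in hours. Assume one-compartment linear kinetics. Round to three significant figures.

Total Vd = 4.1 × 48 = 196.8 L
k = CL / Vd = 7.200 / 196.8 = 0.03659 h⁻¹
Between IV bolus doses, concentration decays as C = C₀·e^(−kτ), so C_peak/C_trough = e^(kτ).
τ_max = ln(C_peak/C_trough) / k = ln(105/18) / 0.03659 = 1.764 / 0.03659 = 48.21 h

48.2 h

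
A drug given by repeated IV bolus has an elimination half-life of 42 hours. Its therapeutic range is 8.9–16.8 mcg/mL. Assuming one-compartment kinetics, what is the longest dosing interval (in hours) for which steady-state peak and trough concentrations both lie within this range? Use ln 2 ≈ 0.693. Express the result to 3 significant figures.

k = 0.693 / t½ = 0.693 / 42 = 0.01650 h⁻¹
Between IV bolus doses, concentration decays as C = C₀·e^(−kτ), so C_peak/C_trough = e^(kτ).
τ_max = ln(C_peak/C_trough) / k = ln(16.8/8.9) / 0.01650 = 0.6353 / 0.01650 = 38.50 h

38.5 h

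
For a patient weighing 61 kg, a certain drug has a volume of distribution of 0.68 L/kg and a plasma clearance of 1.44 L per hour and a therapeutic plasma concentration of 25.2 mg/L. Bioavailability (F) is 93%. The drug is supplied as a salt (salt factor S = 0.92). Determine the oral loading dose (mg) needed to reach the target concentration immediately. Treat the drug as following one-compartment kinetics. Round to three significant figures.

Vd(total) = 61 kg × 0.68 L/kg = 41.48 L
LD = Vd × C / F / S = 41.48 × 25.20 / 0.93 / 0.92 = 1222 mg

1220 mg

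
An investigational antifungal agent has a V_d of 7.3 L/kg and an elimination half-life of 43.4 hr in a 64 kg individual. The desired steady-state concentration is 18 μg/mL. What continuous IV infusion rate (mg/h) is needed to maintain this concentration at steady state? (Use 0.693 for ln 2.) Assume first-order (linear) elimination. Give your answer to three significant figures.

134 mg/h

Vd = 7.3 L/kg × 64 kg = 467.2 L
CL = ln 2 · Vd / t½ = 0.693 × 467.2 / 43.4 = 7.460 L/h
Infusion rate = CL × Css = 7.460 × 18 = 134.3 mg/h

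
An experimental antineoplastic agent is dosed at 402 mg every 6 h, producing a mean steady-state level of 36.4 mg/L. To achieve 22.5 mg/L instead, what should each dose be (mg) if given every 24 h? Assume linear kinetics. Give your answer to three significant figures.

994 mg

For first-order elimination, Css ∝ F·D/(CL·τ); F and CL are unchanged, so Css ∝ D/τ.
D₂ = D₁ × (Css,target / Css,current) × (τ₂/τ₁) = 402 × (22.5/36.4) × (24/6) = 994.0 mg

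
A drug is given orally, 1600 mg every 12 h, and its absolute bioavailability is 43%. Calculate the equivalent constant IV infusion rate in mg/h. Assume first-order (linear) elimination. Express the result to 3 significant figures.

Equivalent systemic input: infusion rate = F·D/τ.
Rate = 0.43 × 1600 / 12 = 57.33 mg/h

57.3 mg/h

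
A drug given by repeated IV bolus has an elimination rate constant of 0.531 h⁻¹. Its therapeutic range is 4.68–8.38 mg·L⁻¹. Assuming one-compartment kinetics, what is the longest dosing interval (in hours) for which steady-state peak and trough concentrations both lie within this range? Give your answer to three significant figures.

1.10 h

Between IV bolus doses, concentration decays as C = C₀·e^(−kτ), so C_peak/C_trough = e^(kτ).
τ_max = ln(C_peak/C_trough) / k = ln(8.38/4.68) / 0.5310 = 0.5825 / 0.5310 = 1.097 h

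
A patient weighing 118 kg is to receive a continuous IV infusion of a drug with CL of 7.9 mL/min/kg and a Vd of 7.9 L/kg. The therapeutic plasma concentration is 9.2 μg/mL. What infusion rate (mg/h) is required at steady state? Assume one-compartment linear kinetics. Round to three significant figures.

CL = 7.9 mL/min/kg × 118 kg = 932.2 mL/min = 932.2 × 60/1000 = 55.93 L/h
Maintenance depends on clearance, not Vd — rate in must match rate out.
Infusion rate = CL · Css = 55.93 L/h × 9.2 mg/L = 514.6 mg/h

515 mg/h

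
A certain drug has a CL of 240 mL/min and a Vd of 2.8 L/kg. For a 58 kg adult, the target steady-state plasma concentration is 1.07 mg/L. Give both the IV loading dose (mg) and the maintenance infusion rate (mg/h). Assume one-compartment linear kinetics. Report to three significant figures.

Vd = 2.8 L/kg × 58 kg = 162.4 L
LD = Vd · C_target = 162.4 × 1.07 = 173.8 mg
CL = 240 mL/min = 240 × 0.06 = 14.40 L/h
Infusion rate = 14.40 L/h × 1.07 mg/L = 15.41 mg/h

(a) 174 mg; (b) 15.4 mg/h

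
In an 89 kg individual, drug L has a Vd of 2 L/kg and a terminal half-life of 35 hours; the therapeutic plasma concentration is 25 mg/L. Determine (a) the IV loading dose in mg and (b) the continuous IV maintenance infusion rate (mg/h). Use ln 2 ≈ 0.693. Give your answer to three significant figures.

(a) 4450 mg; (b) 88.1 mg/h

Vd = 2 L/kg × 89 kg = 178.0 L
LD = Vd × C = 178.0 × 25 = 4450 mg
CL = 0.693 × Vd / t½ = 0.693 × 178.0 / 35 = 3.524 L/h
Infusion rate = CL × Css = 3.524 × 25 = 88.10 mg/h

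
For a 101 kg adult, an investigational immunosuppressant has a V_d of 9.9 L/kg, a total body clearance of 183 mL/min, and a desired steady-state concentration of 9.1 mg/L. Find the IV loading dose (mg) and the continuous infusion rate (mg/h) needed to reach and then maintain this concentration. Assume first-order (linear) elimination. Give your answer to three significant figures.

Vd(total) = 101 kg × 9.9 L/kg = 999.9 L
Loading dose = Vd × C = 999.9 × 9.1 = 9099 mg
CL = 183 mL/min × 60/1000 = 10.98 L/h
Maintenance infusion rate = CL × Css = 10.98 × 9.1 = 99.92 mg/h

(a) 9100 mg; (b) 99.9 mg/h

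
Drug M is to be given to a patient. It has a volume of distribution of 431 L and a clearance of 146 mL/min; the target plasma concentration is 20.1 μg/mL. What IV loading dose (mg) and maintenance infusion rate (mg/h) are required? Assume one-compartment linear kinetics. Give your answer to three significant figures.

LD = Vd · C_target = 431.0 × 20.1 = 8663 mg
CL = 146 mL/min × 60/1000 = 8.760 L/h
Maintenance: replace elimination → rate = CL × Css = 8.760 × 20.1 = 176.1 mg/h

(a) 8660 mg; (b) 176 mg/h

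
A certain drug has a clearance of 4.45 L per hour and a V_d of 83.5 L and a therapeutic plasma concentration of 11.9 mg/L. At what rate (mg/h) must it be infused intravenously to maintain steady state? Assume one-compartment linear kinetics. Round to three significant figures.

Vd does not affect the maintenance rate; only clearance governs steady-state input.
Rate = CL × Css = 4.450 × 11.9 = 52.96 mg/h

53.0 mg/h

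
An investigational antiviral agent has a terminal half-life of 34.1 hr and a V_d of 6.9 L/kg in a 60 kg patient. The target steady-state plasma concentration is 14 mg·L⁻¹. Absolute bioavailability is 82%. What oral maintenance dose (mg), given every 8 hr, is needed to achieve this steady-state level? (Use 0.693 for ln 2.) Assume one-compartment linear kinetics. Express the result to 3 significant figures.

1150 mg

Vd = 6.9 L/kg × 60 kg = 414.0 L
CL = ln 2 · Vd / t½ = 0.693 × 414.0 / 34.1 = 8.414 L/h
D = CL × Css × τ / F = 8.414 × 14 × 8 / 0.82 = 1149 mg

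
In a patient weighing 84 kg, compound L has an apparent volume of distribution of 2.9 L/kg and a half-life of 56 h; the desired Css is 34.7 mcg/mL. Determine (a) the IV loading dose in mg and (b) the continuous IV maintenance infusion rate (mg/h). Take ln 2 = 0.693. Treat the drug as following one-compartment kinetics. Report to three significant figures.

Vd(total) = 84 kg × 2.9 L/kg = 243.6 L
LD = Vd × C = 243.6 × 34.7 = 8453 mg
CL = 0.693 × Vd / t½ = 0.693 × 243.6 / 56 = 3.015 L/h
Infusion rate = CL × Css = 3.015 × 34.7 = 104.6 mg/h

(a) 8450 mg; (b) 105 mg/h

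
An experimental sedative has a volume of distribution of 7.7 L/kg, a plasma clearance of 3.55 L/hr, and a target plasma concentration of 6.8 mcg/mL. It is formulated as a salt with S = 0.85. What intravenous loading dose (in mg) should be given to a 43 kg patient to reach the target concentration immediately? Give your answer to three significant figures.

2650 mg

Total Vd = 7.7 × 43 = 331.1 L
LD = Vd × C / S = 331.1 × 6.800 / 0.85 = 2649 mg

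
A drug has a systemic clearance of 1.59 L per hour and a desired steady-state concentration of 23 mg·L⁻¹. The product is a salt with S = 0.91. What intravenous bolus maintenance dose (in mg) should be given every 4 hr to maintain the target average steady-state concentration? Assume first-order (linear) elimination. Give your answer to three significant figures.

161 mg

At steady state, dose per interval replaces the amount cleared in that interval: S·D/τ = CL·Css.
D = CL × Css × τ / S = 1.590 × 23 × 4 / 0.91 = 160.7 mg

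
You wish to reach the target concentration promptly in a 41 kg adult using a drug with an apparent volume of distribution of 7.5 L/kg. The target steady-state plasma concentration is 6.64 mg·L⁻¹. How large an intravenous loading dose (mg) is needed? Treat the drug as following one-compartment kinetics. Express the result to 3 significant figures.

2040 mg

Total Vd = 7.5 × 41 = 307.5 L
LD = Vd × C = 307.5 × 6.640 = 2042 mg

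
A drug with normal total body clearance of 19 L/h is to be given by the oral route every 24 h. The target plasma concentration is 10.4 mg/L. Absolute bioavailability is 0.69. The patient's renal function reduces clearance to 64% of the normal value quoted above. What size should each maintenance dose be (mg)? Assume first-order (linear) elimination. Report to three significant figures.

Patient clearance = 0.64 × 19.00 = 12.16 L/h
D = CL × Css × τ / F = 12.16 × 10.4 × 24 / 0.69 = 4399 mg

4400 mg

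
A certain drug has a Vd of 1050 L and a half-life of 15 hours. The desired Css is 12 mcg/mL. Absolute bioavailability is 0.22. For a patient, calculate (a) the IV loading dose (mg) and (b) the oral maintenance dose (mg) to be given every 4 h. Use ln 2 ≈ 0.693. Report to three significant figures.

(a) 12600 mg; (b) 10600 mg

LD = Vd × C = 1050 × 12 = 12600 mg
CL = 0.693 × Vd / t½ = 0.693 × 1050 / 15 = 48.51 L/h
D = CL × Css × τ / F = 48.51 × 12 × 4 / 0.22 = 10580 mg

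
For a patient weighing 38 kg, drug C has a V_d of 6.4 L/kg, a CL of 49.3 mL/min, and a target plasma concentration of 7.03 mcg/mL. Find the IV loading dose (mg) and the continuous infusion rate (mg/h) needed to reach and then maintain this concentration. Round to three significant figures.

Vd(total) = 38 kg × 6.4 L/kg = 243.2 L
Loading: fill Vd to C_target → 243.2 L × 7.03 mg/L = 1710 mg
CL = 49.3 mL/min × 60/1000 = 2.958 L/h
Infusion rate = 2.958 L/h × 7.03 mg/L = 20.79 mg/h

(a) 1710 mg; (b) 20.8 mg/h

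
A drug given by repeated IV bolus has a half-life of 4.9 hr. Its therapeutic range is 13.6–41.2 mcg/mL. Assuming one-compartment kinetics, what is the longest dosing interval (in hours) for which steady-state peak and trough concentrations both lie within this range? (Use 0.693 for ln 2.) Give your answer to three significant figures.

7.84 h

k = 0.693 / t½ = 0.693 / 4.9 = 0.1414 h⁻¹
Between IV bolus doses, concentration decays as C = C₀·e^(−kτ), so C_peak/C_trough = e^(kτ).
τ_max = ln(C_peak/C_trough) / k = ln(41.2/13.6) / 0.1414 = 1.108 / 0.1414 = 7.836 h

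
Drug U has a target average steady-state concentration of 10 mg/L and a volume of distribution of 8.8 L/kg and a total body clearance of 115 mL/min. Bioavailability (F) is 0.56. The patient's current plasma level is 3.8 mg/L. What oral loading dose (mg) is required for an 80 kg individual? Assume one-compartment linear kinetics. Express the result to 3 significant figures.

Vd(total) = 80 kg × 8.8 L/kg = 704.0 L
The loading dose fills Vd to the target concentration; clearance is irrelevant here.
Concentration deficit ΔC = 10 − 3.8 = 6.200 mg/L
LD = Vd × ΔC / F = 704.0 × 6.200 / 0.56 = 7794 mg

7790 mg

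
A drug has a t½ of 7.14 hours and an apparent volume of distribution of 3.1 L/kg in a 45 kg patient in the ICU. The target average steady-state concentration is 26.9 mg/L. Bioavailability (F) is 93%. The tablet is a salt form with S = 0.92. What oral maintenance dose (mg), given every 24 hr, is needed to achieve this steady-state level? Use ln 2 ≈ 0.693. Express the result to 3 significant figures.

Total Vd = 3.1 × 45 = 139.5 L
CL = ln 2 · Vd / t½ = 0.693 × 139.5 / 7.14 = 13.54 L/h
D = CL × Css × τ / F / S = 13.54 × 26.9 × 24 / 0.93 / 0.92 = 10220 mg

10200 mg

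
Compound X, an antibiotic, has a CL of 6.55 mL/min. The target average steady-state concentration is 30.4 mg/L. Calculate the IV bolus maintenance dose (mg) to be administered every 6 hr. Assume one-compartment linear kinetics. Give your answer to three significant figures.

Convert clearance: 6.55 mL/min × 60 min/h ÷ 1000 mL/L = 0.3930 L/h
At steady state, dose per interval replaces the amount cleared in that interval: D/τ = CL·Css.
D = CL × Css × τ = 0.3930 × 30.4 × 6 = 71.68 mg

71.7 mg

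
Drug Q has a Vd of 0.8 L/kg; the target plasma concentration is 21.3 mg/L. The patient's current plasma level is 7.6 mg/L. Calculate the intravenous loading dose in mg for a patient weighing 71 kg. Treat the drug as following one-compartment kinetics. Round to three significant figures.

Total Vd = 0.8 × 71 = 56.80 L
Concentration deficit ΔC = 21.3 − 7.6 = 13.70 mg/L
LD = Vd × ΔC = 56.80 × 13.70 = 778.2 mg

778 mg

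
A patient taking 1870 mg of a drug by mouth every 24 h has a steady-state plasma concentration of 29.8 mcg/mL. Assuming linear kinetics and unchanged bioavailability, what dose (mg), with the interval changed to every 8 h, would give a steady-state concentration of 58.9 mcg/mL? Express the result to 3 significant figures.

With linear kinetics, Css is proportional to dose rate (D/τ) at fixed clearance.
D₂ = D₁ × (Css,target / Css,current) × (τ₂/τ₁) = 1870 × (58.9/29.8) × (8/24) = 1232 mg

1230 mg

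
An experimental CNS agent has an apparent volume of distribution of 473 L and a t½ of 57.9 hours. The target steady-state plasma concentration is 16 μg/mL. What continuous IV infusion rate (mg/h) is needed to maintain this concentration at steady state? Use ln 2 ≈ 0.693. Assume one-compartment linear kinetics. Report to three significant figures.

90.6 mg/h

CL = 0.693 × Vd / t½ = 0.693 × 473.0 / 57.9 = 5.661 L/h
Infusion rate = CL × Css = 5.661 × 16 = 90.58 mg/h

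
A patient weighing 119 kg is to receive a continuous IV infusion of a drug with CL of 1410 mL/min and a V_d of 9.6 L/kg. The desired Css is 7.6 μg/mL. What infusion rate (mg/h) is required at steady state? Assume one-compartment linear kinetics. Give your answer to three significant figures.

CL = 1410 mL/min = 1410 × 0.06 = 84.60 L/h
R₀ = 84.60 × 7.6 = 643.0 mg/h

643 mg/h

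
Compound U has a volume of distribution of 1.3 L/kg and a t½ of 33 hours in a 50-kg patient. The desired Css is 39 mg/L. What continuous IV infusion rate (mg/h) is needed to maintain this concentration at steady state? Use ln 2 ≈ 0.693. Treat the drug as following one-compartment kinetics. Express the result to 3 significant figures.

Vd = 1.3 L/kg × 50 kg = 65.00 L
CL = 0.693 × Vd / t½ = 0.693 × 65.00 / 33 = 1.365 L/h
Infusion rate = CL × Css = 1.365 × 39 = 53.24 mg/h

53.2 mg/h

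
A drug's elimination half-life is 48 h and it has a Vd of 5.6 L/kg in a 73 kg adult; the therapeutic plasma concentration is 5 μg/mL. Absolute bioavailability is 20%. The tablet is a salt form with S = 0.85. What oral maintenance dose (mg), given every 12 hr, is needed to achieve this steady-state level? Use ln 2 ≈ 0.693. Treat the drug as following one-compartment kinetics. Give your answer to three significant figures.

Total Vd = 5.6 × 73 = 408.8 L
CL = 0.693 × Vd / t½ = 0.693 × 408.8 / 48 = 5.902 L/h
D = CL × Css × τ / F / S = 5.902 × 5 × 12 / 0.2 / 0.85 = 2083 mg

2080 mg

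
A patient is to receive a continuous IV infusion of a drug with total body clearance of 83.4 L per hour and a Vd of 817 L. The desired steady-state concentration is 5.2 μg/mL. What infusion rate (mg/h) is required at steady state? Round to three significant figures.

434 mg/h

At steady state, infusion rate equals elimination rate: rate in = CL × Css.
R₀ = 83.40 × 5.2 = 433.7 mg/h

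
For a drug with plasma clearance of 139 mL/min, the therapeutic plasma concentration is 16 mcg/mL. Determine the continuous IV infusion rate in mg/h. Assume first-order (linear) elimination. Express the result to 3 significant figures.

Convert clearance: 139 mL/min × 60 min/h ÷ 1000 mL/L = 8.340 L/h
R₀ = 8.340 × 16 = 133.4 mg/h

133 mg/h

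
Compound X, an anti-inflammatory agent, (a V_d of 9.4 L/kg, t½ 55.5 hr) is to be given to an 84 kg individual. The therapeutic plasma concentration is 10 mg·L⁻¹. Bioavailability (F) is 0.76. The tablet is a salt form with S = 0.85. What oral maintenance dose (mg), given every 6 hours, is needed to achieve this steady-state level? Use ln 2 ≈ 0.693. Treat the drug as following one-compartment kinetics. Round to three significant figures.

Vd = 9.4 L/kg × 84 kg = 789.6 L
CL = ln 2 · Vd / t½ = 0.693 × 789.6 / 55.5 = 9.859 L/h
D = CL × Css × τ / F / S = 9.859 × 10 × 6 / 0.76 / 0.85 = 915.7 mg

916 mg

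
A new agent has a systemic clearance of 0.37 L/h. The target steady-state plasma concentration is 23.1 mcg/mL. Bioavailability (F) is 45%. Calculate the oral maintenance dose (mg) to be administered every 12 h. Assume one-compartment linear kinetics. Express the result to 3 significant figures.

D = CL × Css × τ / F = 0.3700 × 23.1 × 12 / 0.45 = 227.9 mg

228 mg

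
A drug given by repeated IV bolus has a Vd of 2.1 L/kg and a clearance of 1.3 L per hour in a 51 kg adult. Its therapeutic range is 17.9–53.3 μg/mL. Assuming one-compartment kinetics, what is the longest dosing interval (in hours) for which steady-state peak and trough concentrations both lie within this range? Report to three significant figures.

89.9 h

Vd(total) = 51 kg × 2.1 L/kg = 107.1 L
k = CL / Vd = 1.300 / 107.1 = 0.01214 h⁻¹
Between IV bolus doses, concentration decays as C = C₀·e^(−kτ), so C_peak/C_trough = e^(kτ).
τ_max = ln(C_peak/C_trough) / k = ln(53.3/17.9) / 0.01214 = 1.091 / 0.01214 = 89.87 h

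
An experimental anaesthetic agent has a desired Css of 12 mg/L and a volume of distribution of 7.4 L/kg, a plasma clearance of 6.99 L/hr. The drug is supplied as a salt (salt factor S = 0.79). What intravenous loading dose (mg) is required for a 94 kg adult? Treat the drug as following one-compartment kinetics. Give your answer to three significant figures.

10600 mg

Vd = 7.4 L/kg × 94 kg = 695.6 L
LD = Vd × C / S = 695.6 × 12.00 / 0.79 = 10570 mg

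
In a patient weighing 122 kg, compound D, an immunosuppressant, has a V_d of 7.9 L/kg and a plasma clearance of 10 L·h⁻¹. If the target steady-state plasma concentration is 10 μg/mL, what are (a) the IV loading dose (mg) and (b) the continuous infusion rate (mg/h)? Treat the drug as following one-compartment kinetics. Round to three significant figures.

(a) 9640 mg; (b) 100 mg/h

Vd(total) = 122 kg × 7.9 L/kg = 963.8 L
Loading: fill Vd to C_target → 963.8 L × 10 mg/L = 9638 mg
Infusion rate = 10.00 L/h × 10 mg/L = 100.0 mg/h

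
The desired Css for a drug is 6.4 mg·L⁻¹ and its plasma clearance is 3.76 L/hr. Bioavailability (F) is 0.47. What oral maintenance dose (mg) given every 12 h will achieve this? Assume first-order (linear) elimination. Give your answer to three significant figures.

D = CL × Css × τ / F = 3.760 × 6.4 × 12 / 0.47 = 614.4 mg

614 mg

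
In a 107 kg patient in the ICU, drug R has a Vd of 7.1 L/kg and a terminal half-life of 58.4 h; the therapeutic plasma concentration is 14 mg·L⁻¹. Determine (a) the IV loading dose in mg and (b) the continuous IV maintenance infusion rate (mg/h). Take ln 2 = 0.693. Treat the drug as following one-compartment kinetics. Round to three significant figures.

(a) 10600 mg; (b) 126 mg/h

Vd(total) = 107 kg × 7.1 L/kg = 759.7 L
LD = Vd × C = 759.7 × 14 = 10640 mg
CL = 0.693 × Vd / t½ = 0.693 × 759.7 / 58.4 = 9.015 L/h
Infusion rate = CL × Css = 9.015 × 14 = 126.2 mg/h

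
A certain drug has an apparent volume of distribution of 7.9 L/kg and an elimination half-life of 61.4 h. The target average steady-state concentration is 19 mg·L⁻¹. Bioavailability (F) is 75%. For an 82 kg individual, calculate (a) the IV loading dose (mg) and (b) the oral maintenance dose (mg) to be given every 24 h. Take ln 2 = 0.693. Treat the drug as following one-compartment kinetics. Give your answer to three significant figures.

(a) 12300 mg; (b) 4450 mg

Total Vd = 7.9 × 82 = 647.8 L
LD = Vd × C = 647.8 × 19 = 12310 mg
CL = 0.693 × Vd / t½ = 0.693 × 647.8 / 61.4 = 7.311 L/h
D = CL × Css × τ / F = 7.311 × 19 × 24 / 0.75 = 4445 mg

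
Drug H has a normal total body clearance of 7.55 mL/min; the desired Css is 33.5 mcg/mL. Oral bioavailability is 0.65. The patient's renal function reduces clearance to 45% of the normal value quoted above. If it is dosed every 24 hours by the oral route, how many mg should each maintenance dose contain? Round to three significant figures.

CL = 7.55 mL/min × 60/1000 = 0.4530 L/h
Patient clearance = 0.45 × 0.4530 = 0.2039 L/h
D = CL × Css × τ / F = 0.2039 × 33.5 × 24 / 0.65 = 252.2 mg

252 mg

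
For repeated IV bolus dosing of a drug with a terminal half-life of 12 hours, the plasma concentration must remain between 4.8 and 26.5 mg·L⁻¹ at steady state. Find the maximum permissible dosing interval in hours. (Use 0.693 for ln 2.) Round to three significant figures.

29.6 h

k = 0.693 / t½ = 0.693 / 12 = 0.05775 h⁻¹
Between IV bolus doses, concentration decays as C = C₀·e^(−kτ), so C_peak/C_trough = e^(kτ).
τ_max = ln(C_peak/C_trough) / k = ln(26.5/4.8) / 0.05775 = 1.709 / 0.05775 = 29.59 h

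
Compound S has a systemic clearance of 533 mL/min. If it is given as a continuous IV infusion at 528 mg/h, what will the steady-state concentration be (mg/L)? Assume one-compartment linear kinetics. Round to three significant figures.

Convert clearance: 533 mL/min × 60 min/h ÷ 1000 mL/L = 31.98 L/h
Css = rate / CL = 528 / 31.98 = 16.51 mg/L

16.5 mg/L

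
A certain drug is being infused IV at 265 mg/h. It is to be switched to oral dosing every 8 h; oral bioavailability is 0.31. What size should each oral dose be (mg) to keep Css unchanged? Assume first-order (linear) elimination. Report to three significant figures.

6840 mg

To maintain the same Css, the systemic dosing rate must be unchanged: F·D/τ = infusion rate.
D = rate × τ / F = 265 × 8 / 0.31 = 6839 mg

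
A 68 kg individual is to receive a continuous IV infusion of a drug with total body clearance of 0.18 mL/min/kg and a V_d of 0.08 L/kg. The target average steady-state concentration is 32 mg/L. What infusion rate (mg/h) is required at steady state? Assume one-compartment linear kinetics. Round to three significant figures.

23.5 mg/h

CL = 0.18 mL/min/kg × 68 kg = 12.24 mL/min = 12.24 × 60/1000 = 0.7344 L/h
Vd does not affect the maintenance rate; only clearance governs steady-state input.
Rate = CL × Css = 0.7344 × 32 = 23.50 mg/h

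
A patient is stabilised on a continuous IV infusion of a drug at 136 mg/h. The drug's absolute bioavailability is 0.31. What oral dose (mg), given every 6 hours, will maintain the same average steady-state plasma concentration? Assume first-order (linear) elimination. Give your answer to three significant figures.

To maintain the same Css, the systemic dosing rate must be unchanged: F·D/τ = infusion rate.
D = rate × τ / F = 136 × 6 / 0.31 = 2632 mg

2630 mg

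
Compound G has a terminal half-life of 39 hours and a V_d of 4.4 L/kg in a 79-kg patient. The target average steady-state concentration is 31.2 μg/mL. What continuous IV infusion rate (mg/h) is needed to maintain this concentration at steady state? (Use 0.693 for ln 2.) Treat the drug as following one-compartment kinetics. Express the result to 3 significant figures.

Vd = 4.4 L/kg × 79 kg = 347.6 L
CL = 0.693 × Vd / t½ = 0.693 × 347.6 / 39 = 6.177 L/h
Infusion rate = CL × Css = 6.177 × 31.2 = 192.7 mg/h

193 mg/h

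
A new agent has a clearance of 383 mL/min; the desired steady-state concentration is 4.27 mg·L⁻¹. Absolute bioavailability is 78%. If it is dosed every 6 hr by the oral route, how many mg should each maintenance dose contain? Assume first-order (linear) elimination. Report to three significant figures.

Convert clearance: 383 mL/min × 60 min/h ÷ 1000 mL/L = 22.98 L/h
D = CL × Css × τ / F = 22.98 × 4.27 × 6 / 0.78 = 754.8 mg

755 mg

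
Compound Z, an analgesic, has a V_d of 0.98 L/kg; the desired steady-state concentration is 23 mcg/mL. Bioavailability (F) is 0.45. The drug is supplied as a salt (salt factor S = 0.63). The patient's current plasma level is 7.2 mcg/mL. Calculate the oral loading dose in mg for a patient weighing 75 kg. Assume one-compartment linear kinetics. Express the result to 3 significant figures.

4100 mg

Total Vd = 0.98 × 75 = 73.50 L
The loading dose fills Vd to the target concentration.
Concentration deficit ΔC = 23 − 7.2 = 15.80 mg/L
LD = Vd × ΔC / F / S = 73.50 × 15.80 / 0.45 / 0.63 = 4096 mg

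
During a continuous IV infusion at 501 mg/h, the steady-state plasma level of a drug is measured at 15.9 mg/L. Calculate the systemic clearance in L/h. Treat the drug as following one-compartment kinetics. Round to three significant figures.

At steady state, infusion rate = CL × Css, so CL = rate / Css.
CL = 501 / 15.9 = 31.51 L/h

31.5 L/h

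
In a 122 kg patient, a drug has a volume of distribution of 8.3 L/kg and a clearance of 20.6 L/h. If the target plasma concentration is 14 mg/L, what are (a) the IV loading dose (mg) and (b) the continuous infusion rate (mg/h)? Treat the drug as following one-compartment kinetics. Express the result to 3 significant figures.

Total Vd = 8.3 × 122 = 1013 L
Loading dose = Vd × C = 1013 × 14 = 14180 mg
Infusion rate = 20.60 L/h × 14 mg/L = 288.4 mg/h

(a) 14200 mg; (b) 288 mg/h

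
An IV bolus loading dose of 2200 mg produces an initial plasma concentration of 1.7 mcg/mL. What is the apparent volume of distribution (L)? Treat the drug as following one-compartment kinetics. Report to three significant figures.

1290 L

Immediately after an IV bolus, C₀ = Dose / Vd, so Vd = Dose / C₀.
Vd = 2200 / 1.7 = 1294 L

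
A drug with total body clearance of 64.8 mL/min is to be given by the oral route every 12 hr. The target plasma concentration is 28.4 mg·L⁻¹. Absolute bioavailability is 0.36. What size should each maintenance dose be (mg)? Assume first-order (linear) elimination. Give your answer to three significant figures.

Convert clearance: 64.8 mL/min × 60 min/h ÷ 1000 mL/L = 3.888 L/h
At steady state, dose per interval replaces the amount cleared in that interval: F·D/τ = CL·Css.
D = CL × Css × τ / F = 3.888 × 28.4 × 12 / 0.36 = 3681 mg

3680 mg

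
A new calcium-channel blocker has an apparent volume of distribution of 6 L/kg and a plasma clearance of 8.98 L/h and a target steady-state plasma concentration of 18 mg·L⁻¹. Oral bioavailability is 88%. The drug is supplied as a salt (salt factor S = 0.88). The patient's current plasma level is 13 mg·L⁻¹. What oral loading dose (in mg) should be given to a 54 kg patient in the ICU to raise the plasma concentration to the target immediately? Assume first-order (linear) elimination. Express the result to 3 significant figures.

2090 mg

Total Vd = 6 × 54 = 324.0 L
Concentration deficit ΔC = 18 − 13 = 5.000 mg/L
LD = Vd × ΔC / F / S = 324.0 × 5.000 / 0.88 / 0.88 = 2092 mg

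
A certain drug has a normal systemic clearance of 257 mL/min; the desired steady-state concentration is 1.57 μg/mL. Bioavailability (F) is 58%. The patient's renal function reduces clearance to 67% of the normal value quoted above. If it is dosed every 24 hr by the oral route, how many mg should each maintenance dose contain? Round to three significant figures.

CL = 257 mL/min = 257 × 0.06 = 15.42 L/h
Patient clearance = 0.67 × 15.42 = 10.33 L/h
D = CL × Css × τ / F = 10.33 × 1.57 × 24 / 0.58 = 671.1 mg

671 mg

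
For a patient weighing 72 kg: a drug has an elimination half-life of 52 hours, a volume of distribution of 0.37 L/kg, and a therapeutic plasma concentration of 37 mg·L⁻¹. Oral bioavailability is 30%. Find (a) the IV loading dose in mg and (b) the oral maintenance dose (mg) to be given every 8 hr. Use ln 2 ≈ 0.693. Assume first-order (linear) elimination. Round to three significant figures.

(a) 986 mg; (b) 350 mg

Vd(total) = 72 kg × 0.37 L/kg = 26.64 L
LD = Vd × C = 26.64 × 37 = 985.7 mg
CL = 0.693 × Vd / t½ = 0.693 × 26.64 / 52 = 0.3550 L/h
D = CL × Css × τ / F = 0.3550 × 37 × 8 / 0.3 = 350.3 mg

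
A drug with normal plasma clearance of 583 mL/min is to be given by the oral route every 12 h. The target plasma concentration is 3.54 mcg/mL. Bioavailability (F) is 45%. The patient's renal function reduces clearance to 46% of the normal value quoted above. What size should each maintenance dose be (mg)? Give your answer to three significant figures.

1520 mg

Convert clearance: 583 mL/min × 60 min/h ÷ 1000 mL/L = 34.98 L/h
Patient clearance = 0.46 × 34.98 = 16.09 L/h
At steady state, dose per interval replaces the amount cleared in that interval: F·D/τ = CL·Css.
D = CL × Css × τ / F = 16.09 × 3.54 × 12 / 0.45 = 1519 mg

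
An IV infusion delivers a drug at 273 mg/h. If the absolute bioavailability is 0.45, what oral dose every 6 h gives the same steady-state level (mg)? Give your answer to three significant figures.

3640 mg

To maintain the same Css, the systemic dosing rate must be unchanged: F·D/τ = infusion rate.
D = rate × τ / F = 273 × 6 / 0.45 = 3640 mg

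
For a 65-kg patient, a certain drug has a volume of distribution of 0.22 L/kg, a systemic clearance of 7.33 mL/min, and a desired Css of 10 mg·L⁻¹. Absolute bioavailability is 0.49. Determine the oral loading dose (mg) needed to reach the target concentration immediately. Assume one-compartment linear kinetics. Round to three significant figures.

Total Vd = 0.22 × 65 = 14.30 L
The loading dose fills Vd to the target concentration; clearance is irrelevant here.
LD = Vd × C / F = 14.30 × 10.00 / 0.49 = 291.8 mg

292 mg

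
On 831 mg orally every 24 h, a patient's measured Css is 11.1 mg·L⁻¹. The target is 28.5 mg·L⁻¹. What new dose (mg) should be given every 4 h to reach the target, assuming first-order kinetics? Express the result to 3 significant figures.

With linear kinetics, Css is proportional to dose rate (D/τ) at fixed clearance.
D₂ = D₁ × (Css,target / Css,current) × (τ₂/τ₁) = 831 × (28.5/11.1) × (4/24) = 355.6 mg

356 mg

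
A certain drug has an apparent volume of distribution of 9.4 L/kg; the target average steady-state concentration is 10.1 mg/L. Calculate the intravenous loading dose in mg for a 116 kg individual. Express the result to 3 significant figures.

Vd(total) = 116 kg × 9.4 L/kg = 1090 L
The loading dose fills Vd to the target concentration.
LD = Vd × C = 1090 × 10.10 = 11010 mg

11000 mg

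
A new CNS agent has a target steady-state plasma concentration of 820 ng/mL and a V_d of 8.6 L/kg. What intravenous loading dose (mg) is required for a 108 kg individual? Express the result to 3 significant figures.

762 mg

Vd(total) = 108 kg × 8.6 L/kg = 928.8 L
C = 820 ng/mL = 0.8200 mg/L
LD = Vd × C = 928.8 × 0.8200 = 761.6 mg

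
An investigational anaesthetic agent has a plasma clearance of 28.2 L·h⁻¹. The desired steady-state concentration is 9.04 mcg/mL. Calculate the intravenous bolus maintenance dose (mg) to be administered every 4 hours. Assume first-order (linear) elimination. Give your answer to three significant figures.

At steady state, dose per interval replaces the amount cleared in that interval: D/τ = CL·Css.
D = CL × Css × τ = 28.20 × 9.04 × 4 = 1020 mg

1020 mg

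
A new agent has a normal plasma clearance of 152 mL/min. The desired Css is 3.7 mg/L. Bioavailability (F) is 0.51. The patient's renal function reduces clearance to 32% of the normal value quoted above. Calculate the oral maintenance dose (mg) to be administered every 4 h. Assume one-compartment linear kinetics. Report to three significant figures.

CL = 152 mL/min × 60/1000 = 9.120 L/h
Patient clearance = 0.32 × 9.120 = 2.918 L/h
At steady state, dose per interval replaces the amount cleared in that interval: F·D/τ = CL·Css.
D = CL × Css × τ / F = 2.918 × 3.7 × 4 / 0.51 = 84.68 mg

84.7 mg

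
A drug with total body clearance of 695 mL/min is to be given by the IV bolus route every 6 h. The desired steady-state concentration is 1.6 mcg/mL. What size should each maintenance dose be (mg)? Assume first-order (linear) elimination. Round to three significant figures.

CL = 695 mL/min × 60/1000 = 41.70 L/h
D = CL × Css × τ = 41.70 × 1.6 × 6 = 400.3 mg

400 mg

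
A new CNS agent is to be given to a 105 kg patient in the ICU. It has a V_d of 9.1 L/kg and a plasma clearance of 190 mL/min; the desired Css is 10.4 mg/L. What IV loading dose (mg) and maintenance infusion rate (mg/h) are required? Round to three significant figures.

Vd = 9.1 L/kg × 105 kg = 955.5 L
Loading dose = Vd × C = 955.5 × 10.4 = 9937 mg
CL = 190 mL/min = 190 × 0.06 = 11.40 L/h
Infusion rate = 11.40 L/h × 10.4 mg/L = 118.6 mg/h

(a) 9940 mg; (b) 119 mg/h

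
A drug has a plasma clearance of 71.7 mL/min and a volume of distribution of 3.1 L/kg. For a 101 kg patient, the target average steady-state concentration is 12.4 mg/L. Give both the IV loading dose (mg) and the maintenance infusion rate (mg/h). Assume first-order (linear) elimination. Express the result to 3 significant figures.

Total Vd = 3.1 × 101 = 313.1 L
LD = Vd · C_target = 313.1 × 12.4 = 3882 mg
CL = 71.7 mL/min = 71.7 × 0.06 = 4.302 L/h
Maintenance: replace elimination → rate = CL × Css = 4.302 × 12.4 = 53.34 mg/h

(a) 3880 mg; (b) 53.3 mg/h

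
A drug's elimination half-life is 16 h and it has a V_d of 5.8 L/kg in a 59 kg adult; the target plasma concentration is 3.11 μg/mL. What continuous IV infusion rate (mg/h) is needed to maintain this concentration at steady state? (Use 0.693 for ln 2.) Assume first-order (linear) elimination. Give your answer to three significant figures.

Vd = 5.8 L/kg × 59 kg = 342.2 L
CL = 0.693 × Vd / t½ = 0.693 × 342.2 / 16 = 14.82 L/h
Infusion rate = CL × Css = 14.82 × 3.11 = 46.09 mg/h

46.1 mg/h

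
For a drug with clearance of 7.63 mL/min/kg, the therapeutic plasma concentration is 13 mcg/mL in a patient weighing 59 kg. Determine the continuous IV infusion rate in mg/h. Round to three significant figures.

351 mg/h

CL = 7.63 mL/min/kg × 59 kg = 450.2 mL/min = 450.2 × 60/1000 = 27.01 L/h
At steady state, infusion rate equals elimination rate: rate in = CL × Css.
Rate = CL × Css = 27.01 × 13 = 351.1 mg/h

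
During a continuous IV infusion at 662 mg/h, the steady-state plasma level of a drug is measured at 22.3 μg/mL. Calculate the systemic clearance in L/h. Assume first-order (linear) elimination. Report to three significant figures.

At steady state, infusion rate = CL × Css, so CL = rate / Css.
CL = 662 / 22.3 = 29.69 L/h

29.7 L/h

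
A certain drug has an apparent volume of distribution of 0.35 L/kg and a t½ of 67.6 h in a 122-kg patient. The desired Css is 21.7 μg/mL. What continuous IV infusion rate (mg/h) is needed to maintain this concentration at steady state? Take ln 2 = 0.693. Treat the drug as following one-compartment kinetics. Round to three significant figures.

Total Vd = 0.35 × 122 = 42.70 L
k = 0.693/67.6 = 0.01025 h⁻¹, so CL = k·Vd = 0.01025 × 42.70 = 0.4377 L/h
Infusion rate = CL × Css = 0.4377 × 21.7 = 9.498 mg/h

9.50 mg/h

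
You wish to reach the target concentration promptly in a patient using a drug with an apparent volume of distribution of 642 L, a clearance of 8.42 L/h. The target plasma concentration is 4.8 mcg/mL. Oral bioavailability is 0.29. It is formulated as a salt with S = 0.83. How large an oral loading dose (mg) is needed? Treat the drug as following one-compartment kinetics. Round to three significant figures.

12800 mg

The loading dose fills Vd to the target concentration; clearance is irrelevant here.
LD = Vd × C / F / S = 642.0 × 4.800 / 0.29 / 0.83 = 12800 mg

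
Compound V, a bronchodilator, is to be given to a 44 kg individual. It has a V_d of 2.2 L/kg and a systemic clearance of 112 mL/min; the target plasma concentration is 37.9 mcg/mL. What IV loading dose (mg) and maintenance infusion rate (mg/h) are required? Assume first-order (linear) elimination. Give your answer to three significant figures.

Vd(total) = 44 kg × 2.2 L/kg = 96.80 L
LD = Vd · C_target = 96.80 × 37.9 = 3669 mg
CL = 112 mL/min × 60/1000 = 6.720 L/h
Infusion rate = 6.720 L/h × 37.9 mg/L = 254.7 mg/h

(a) 3670 mg; (b) 255 mg/h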